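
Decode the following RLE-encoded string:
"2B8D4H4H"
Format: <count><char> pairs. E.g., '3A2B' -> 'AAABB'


Expanding each <count><char> pair:
  2B -> 'BB'
  8D -> 'DDDDDDDD'
  4H -> 'HHHH'
  4H -> 'HHHH'

Decoded = BBDDDDDDDDHHHHHHHH


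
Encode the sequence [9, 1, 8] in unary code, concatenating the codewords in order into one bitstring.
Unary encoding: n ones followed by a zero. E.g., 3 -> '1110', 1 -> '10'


Encode each number as n ones followed by a terminating 0:
  9 -> 1111111110 (10 bits)
  1 -> 10 (2 bits)
  8 -> 111111110 (9 bits)
Total length = 10 + 2 + 9 = 21 bits.

Unary([9, 1, 8]) = 111111111010111111110 (21 bits)


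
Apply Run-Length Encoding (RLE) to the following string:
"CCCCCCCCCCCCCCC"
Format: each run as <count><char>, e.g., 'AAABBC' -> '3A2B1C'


Scanning runs left to right:
  i=0: run of 'C' x 15 -> '15C'

RLE = 15C


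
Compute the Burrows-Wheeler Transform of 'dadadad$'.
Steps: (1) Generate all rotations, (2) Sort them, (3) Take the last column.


Rotations (sorted):
  0: $dadadad -> last char: d
  1: ad$dadad -> last char: d
  2: adad$dad -> last char: d
  3: adadad$d -> last char: d
  4: d$dadada -> last char: a
  5: dad$dada -> last char: a
  6: dadad$da -> last char: a
  7: dadadad$ -> last char: $


BWT = ddddaaa$


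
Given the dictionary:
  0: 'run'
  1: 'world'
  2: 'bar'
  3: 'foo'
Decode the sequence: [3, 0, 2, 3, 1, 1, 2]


Look up each index in the dictionary:
  3 -> 'foo'
  0 -> 'run'
  2 -> 'bar'
  3 -> 'foo'
  1 -> 'world'
  1 -> 'world'
  2 -> 'bar'

Decoded: "foo run bar foo world world bar"


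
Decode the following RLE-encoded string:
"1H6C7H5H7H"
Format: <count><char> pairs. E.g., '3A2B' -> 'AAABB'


Expanding each <count><char> pair:
  1H -> 'H'
  6C -> 'CCCCCC'
  7H -> 'HHHHHHH'
  5H -> 'HHHHH'
  7H -> 'HHHHHHH'

Decoded = HCCCCCCHHHHHHHHHHHHHHHHHHH


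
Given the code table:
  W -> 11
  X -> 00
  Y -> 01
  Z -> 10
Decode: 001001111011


Decoding:
00 -> X
10 -> Z
01 -> Y
11 -> W
10 -> Z
11 -> W


Result: XZYWZW


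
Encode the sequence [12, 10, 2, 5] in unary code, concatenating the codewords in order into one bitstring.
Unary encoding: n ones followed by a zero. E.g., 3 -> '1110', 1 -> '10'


Encode each number as n ones followed by a terminating 0:
  12 -> 1111111111110 (13 bits)
  10 -> 11111111110 (11 bits)
  2 -> 110 (3 bits)
  5 -> 111110 (6 bits)
Total length = 13 + 11 + 3 + 6 = 33 bits.

Unary([12, 10, 2, 5]) = 111111111111011111111110110111110 (33 bits)


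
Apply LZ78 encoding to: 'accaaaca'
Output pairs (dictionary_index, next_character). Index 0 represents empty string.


LZ78 encoding steps:
Dictionary: {0: ''}
Step 1: w='' (idx 0), next='a' -> output (0, 'a'), add 'a' as idx 1
Step 2: w='' (idx 0), next='c' -> output (0, 'c'), add 'c' as idx 2
Step 3: w='c' (idx 2), next='a' -> output (2, 'a'), add 'ca' as idx 3
Step 4: w='a' (idx 1), next='a' -> output (1, 'a'), add 'aa' as idx 4
Step 5: w='ca' (idx 3), end of input -> output (3, '')


Encoded: [(0, 'a'), (0, 'c'), (2, 'a'), (1, 'a'), (3, '')]


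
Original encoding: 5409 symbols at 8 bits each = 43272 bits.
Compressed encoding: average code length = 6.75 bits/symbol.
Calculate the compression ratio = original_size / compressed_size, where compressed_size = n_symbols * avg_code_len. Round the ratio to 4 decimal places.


original_size = n_symbols * orig_bits = 5409 * 8 = 43272 bits
compressed_size = n_symbols * avg_code_len = 5409 * 6.75 = 36510.75 bits
ratio = original_size / compressed_size = 43272 / 36510.75 = 1.1852

Compression ratio = 1.1852


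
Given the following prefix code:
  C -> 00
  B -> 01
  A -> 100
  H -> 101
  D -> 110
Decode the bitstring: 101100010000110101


Decoding step by step:
Bits 101 -> H
Bits 100 -> A
Bits 01 -> B
Bits 00 -> C
Bits 00 -> C
Bits 110 -> D
Bits 101 -> H


Decoded message: HABCCDH


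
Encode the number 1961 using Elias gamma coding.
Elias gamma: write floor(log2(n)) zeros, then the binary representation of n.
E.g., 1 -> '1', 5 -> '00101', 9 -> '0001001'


num_bits = floor(log2(1961)) + 1 = 11
leading_zeros = num_bits - 1 = 10
binary(1961) = 11110101001

Elias gamma(1961) = '0000000000' + '11110101001' = 000000000011110101001 (21 bits)


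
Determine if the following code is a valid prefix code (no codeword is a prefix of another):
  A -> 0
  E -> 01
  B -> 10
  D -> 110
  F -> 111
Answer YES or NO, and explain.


Checking each pair (does one codeword prefix another?):
  A='0' vs E='01': prefix -- VIOLATION

NO -- this is NOT a valid prefix code. A (0) is a prefix of E (01).


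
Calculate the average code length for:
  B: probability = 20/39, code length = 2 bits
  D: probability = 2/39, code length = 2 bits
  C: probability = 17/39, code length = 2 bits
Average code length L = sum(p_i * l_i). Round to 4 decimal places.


Weighted contributions p_i * l_i:
  B: (20/39) * 2 = 40/39
  D: (2/39) * 2 = 4/39
  C: (17/39) * 2 = 34/39
Sum = (40 + 4 + 34)/39 = 78/39

L = 78/39 = 2.0000 bits/symbol


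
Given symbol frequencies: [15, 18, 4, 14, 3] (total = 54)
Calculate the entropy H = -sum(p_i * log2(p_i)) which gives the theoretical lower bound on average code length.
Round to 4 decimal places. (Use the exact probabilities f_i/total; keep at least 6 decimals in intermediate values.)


Per-symbol terms -p_i * log2(p_i) with p_i = f_i/54:
  p = 15/54 = 0.277778: log2(p) = -1.847997, -p*log2(p) = 0.513332
  p = 18/54 = 0.333333: log2(p) = -1.584963, -p*log2(p) = 0.528321
  p = 4/54 = 0.074074: log2(p) = -3.754888, -p*log2(p) = 0.278140
  p = 14/54 = 0.259259: log2(p) = -1.947533, -p*log2(p) = 0.504916
  p = 3/54 = 0.055556: log2(p) = -4.169925, -p*log2(p) = 0.231663
H = 0.513332 + 0.528321 + 0.278140 + 0.504916 + 0.231663 = 2.056372

H = 2.0564 bits/symbol


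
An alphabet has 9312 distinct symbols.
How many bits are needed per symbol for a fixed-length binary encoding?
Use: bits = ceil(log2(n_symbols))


log2(9312) = 13.1849
Bracket: 2^13 = 8192 < 9312 <= 2^14 = 16384
So ceil(log2(9312)) = 14

bits = ceil(log2(9312)) = ceil(13.1849) = 14 bits


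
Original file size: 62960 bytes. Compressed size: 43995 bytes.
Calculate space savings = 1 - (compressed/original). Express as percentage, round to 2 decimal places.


ratio = compressed/original = 43995/62960 = 0.698777
savings = 1 - ratio = 1 - 0.698777 = 0.301223
as a percentage: 0.301223 * 100 = 30.12%

Space savings = 1 - 43995/62960 = 30.12%


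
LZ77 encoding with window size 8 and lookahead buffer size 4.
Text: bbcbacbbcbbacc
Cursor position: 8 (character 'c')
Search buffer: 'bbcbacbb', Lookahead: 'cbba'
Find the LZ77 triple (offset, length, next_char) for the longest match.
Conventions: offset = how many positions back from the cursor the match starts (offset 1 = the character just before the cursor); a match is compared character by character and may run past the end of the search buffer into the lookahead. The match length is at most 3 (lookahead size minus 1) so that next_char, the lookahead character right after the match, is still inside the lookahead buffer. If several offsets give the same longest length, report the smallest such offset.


Try each offset into the search buffer:
  offset=1 (pos 7, char 'b'): match length 0
  offset=2 (pos 6, char 'b'): match length 0
  offset=3 (pos 5, char 'c'): match length 3
  offset=4 (pos 4, char 'a'): match length 0
  offset=5 (pos 3, char 'b'): match length 0
  offset=6 (pos 2, char 'c'): match length 2
  offset=7 (pos 1, char 'b'): match length 0
  offset=8 (pos 0, char 'b'): match length 0
Longest match has length 3 at offset 3.
next_char = character at position 8 + 3 = 11 -> 'a'

Best match: offset=3, length=3 (matching 'cbb' starting at position 5)
LZ77 triple: (3, 3, 'a')


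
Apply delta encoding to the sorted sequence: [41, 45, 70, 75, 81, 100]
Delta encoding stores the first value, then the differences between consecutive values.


First value: 41
Deltas:
  45 - 41 = 4
  70 - 45 = 25
  75 - 70 = 5
  81 - 75 = 6
  100 - 81 = 19


Delta encoded: [41, 4, 25, 5, 6, 19]


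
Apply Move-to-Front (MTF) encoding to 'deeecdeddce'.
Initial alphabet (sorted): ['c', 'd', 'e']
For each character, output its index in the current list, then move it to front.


MTF encoding:
'd': index 1 in ['c', 'd', 'e'] -> ['d', 'c', 'e']
'e': index 2 in ['d', 'c', 'e'] -> ['e', 'd', 'c']
'e': index 0 in ['e', 'd', 'c'] -> ['e', 'd', 'c']
'e': index 0 in ['e', 'd', 'c'] -> ['e', 'd', 'c']
'c': index 2 in ['e', 'd', 'c'] -> ['c', 'e', 'd']
'd': index 2 in ['c', 'e', 'd'] -> ['d', 'c', 'e']
'e': index 2 in ['d', 'c', 'e'] -> ['e', 'd', 'c']
'd': index 1 in ['e', 'd', 'c'] -> ['d', 'e', 'c']
'd': index 0 in ['d', 'e', 'c'] -> ['d', 'e', 'c']
'c': index 2 in ['d', 'e', 'c'] -> ['c', 'd', 'e']
'e': index 2 in ['c', 'd', 'e'] -> ['e', 'c', 'd']


Output: [1, 2, 0, 0, 2, 2, 2, 1, 0, 2, 2]


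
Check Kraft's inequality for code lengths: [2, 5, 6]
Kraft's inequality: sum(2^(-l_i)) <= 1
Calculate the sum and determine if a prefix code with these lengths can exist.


Sum = 2^(-2) + 2^(-5) + 2^(-6)
    = 0.25 + 0.03125 + 0.015625
    = 19/64 = 0.296875
Since 0.296875 <= 1, Kraft's inequality IS satisfied.
A prefix code with these lengths CAN exist.

Kraft sum = 0.296875. Satisfied.


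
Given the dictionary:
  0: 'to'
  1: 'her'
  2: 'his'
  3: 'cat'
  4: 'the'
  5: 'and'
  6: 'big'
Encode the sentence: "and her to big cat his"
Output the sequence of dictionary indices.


Look up each word in the dictionary:
  'and' -> 5
  'her' -> 1
  'to' -> 0
  'big' -> 6
  'cat' -> 3
  'his' -> 2

Encoded: [5, 1, 0, 6, 3, 2]


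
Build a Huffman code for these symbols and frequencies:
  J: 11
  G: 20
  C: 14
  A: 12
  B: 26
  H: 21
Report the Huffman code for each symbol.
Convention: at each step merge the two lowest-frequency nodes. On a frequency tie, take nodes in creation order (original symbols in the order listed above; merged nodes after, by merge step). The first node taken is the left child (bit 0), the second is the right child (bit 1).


Huffman tree construction:
Step 1: Merge J(11) + A(12) = 23
Step 2: Merge C(14) + G(20) = 34
Step 3: Merge H(21) + (J+A)(23) = 44
Step 4: Merge B(26) + (C+G)(34) = 60
Step 5: Merge (H+(J+A))(44) + (B+(C+G))(60) = 104
Read each symbol's code off the tree from the root (left child = 0, right child = 1).

Codes:
  J: 010 (length 3)
  G: 111 (length 3)
  C: 110 (length 3)
  A: 011 (length 3)
  B: 10 (length 2)
  H: 00 (length 2)
Average code length: 265/104 = 2.5481 bits/symbol


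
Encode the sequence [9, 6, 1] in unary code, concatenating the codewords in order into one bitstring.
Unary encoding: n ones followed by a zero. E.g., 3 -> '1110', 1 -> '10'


Encode each number as n ones followed by a terminating 0:
  9 -> 1111111110 (10 bits)
  6 -> 1111110 (7 bits)
  1 -> 10 (2 bits)
Total length = 10 + 7 + 2 = 19 bits.

Unary([9, 6, 1]) = 1111111110111111010 (19 bits)


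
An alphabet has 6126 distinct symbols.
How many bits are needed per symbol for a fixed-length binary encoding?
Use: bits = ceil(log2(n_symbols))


log2(6126) = 12.5807
Bracket: 2^12 = 4096 < 6126 <= 2^13 = 8192
So ceil(log2(6126)) = 13

bits = ceil(log2(6126)) = ceil(12.5807) = 13 bits


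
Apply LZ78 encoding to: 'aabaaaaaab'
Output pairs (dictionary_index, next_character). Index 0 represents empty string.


LZ78 encoding steps:
Dictionary: {0: ''}
Step 1: w='' (idx 0), next='a' -> output (0, 'a'), add 'a' as idx 1
Step 2: w='a' (idx 1), next='b' -> output (1, 'b'), add 'ab' as idx 2
Step 3: w='a' (idx 1), next='a' -> output (1, 'a'), add 'aa' as idx 3
Step 4: w='aa' (idx 3), next='a' -> output (3, 'a'), add 'aaa' as idx 4
Step 5: w='ab' (idx 2), end of input -> output (2, '')


Encoded: [(0, 'a'), (1, 'b'), (1, 'a'), (3, 'a'), (2, '')]


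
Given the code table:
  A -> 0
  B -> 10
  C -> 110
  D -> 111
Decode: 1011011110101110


Decoding:
10 -> B
110 -> C
111 -> D
10 -> B
10 -> B
111 -> D
0 -> A


Result: BCDBBDA


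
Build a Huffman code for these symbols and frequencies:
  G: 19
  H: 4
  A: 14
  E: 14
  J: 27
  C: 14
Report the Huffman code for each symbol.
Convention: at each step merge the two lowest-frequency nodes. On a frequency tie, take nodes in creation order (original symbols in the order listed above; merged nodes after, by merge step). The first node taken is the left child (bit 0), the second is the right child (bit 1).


Huffman tree construction:
Step 1: Merge H(4) + A(14) = 18
Step 2: Merge E(14) + C(14) = 28
Step 3: Merge (H+A)(18) + G(19) = 37
Step 4: Merge J(27) + (E+C)(28) = 55
Step 5: Merge ((H+A)+G)(37) + (J+(E+C))(55) = 92
Read each symbol's code off the tree from the root (left child = 0, right child = 1).

Codes:
  G: 01 (length 2)
  H: 000 (length 3)
  A: 001 (length 3)
  E: 110 (length 3)
  J: 10 (length 2)
  C: 111 (length 3)
Average code length: 230/92 = 2.5000 bits/symbol


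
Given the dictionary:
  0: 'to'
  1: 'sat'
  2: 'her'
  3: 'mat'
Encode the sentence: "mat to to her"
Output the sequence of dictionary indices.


Look up each word in the dictionary:
  'mat' -> 3
  'to' -> 0
  'to' -> 0
  'her' -> 2

Encoded: [3, 0, 0, 2]


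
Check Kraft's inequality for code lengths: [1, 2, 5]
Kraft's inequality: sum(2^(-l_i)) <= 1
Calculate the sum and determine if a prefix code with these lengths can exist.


Sum = 2^(-1) + 2^(-2) + 2^(-5)
    = 0.5 + 0.25 + 0.03125
    = 25/32 = 0.78125
Since 0.78125 <= 1, Kraft's inequality IS satisfied.
A prefix code with these lengths CAN exist.

Kraft sum = 0.78125. Satisfied.


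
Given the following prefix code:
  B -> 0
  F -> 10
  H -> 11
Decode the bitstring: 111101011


Decoding step by step:
Bits 11 -> H
Bits 11 -> H
Bits 0 -> B
Bits 10 -> F
Bits 11 -> H


Decoded message: HHBFH


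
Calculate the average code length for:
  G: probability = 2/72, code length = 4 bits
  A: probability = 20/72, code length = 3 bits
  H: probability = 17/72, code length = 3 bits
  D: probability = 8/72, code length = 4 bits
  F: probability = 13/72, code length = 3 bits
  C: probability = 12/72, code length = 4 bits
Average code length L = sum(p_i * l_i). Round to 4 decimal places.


Weighted contributions p_i * l_i:
  G: (2/72) * 4 = 8/72
  A: (20/72) * 3 = 60/72
  H: (17/72) * 3 = 51/72
  D: (8/72) * 4 = 32/72
  F: (13/72) * 3 = 39/72
  C: (12/72) * 4 = 48/72
Sum = (8 + 60 + 51 + 32 + 39 + 48)/72 = 238/72

L = 238/72 = 3.3056 bits/symbol


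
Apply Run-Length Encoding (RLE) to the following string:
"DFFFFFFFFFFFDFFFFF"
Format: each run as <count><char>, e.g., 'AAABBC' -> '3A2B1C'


Scanning runs left to right:
  i=0: run of 'D' x 1 -> '1D'
  i=1: run of 'F' x 11 -> '11F'
  i=12: run of 'D' x 1 -> '1D'
  i=13: run of 'F' x 5 -> '5F'

RLE = 1D11F1D5F


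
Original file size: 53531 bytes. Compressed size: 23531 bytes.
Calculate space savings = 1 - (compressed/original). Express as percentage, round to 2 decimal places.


ratio = compressed/original = 23531/53531 = 0.439577
savings = 1 - ratio = 1 - 0.439577 = 0.560423
as a percentage: 0.560423 * 100 = 56.04%

Space savings = 1 - 23531/53531 = 56.04%


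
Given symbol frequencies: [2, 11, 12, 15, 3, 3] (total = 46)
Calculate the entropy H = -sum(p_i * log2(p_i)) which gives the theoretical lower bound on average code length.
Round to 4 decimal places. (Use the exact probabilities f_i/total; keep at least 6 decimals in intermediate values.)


Per-symbol terms -p_i * log2(p_i) with p_i = f_i/46:
  p = 2/46 = 0.043478: log2(p) = -4.523562, -p*log2(p) = 0.196677
  p = 11/46 = 0.239130: log2(p) = -2.064130, -p*log2(p) = 0.493596
  p = 12/46 = 0.260870: log2(p) = -1.938599, -p*log2(p) = 0.505722
  p = 15/46 = 0.326087: log2(p) = -1.616671, -p*log2(p) = 0.527175
  p = 3/46 = 0.065217: log2(p) = -3.938599, -p*log2(p) = 0.256865
  p = 3/46 = 0.065217: log2(p) = -3.938599, -p*log2(p) = 0.256865
H = 0.196677 + 0.493596 + 0.505722 + 0.527175 + 0.256865 + 0.256865 = 2.236900

H = 2.2369 bits/symbol


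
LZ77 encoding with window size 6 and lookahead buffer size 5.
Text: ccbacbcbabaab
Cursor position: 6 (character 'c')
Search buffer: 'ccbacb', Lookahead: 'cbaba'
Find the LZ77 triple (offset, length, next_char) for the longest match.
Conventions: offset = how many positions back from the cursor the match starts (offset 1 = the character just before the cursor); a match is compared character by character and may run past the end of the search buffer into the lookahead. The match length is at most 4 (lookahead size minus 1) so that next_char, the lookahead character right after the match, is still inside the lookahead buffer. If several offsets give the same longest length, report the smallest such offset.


Try each offset into the search buffer:
  offset=1 (pos 5, char 'b'): match length 0
  offset=2 (pos 4, char 'c'): match length 2
  offset=3 (pos 3, char 'a'): match length 0
  offset=4 (pos 2, char 'b'): match length 0
  offset=5 (pos 1, char 'c'): match length 3
  offset=6 (pos 0, char 'c'): match length 1
Longest match has length 3 at offset 5.
next_char = character at position 6 + 3 = 9 -> 'b'

Best match: offset=5, length=3 (matching 'cba' starting at position 1)
LZ77 triple: (5, 3, 'b')


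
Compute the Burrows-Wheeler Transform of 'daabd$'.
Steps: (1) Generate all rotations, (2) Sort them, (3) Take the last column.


Rotations (sorted):
  0: $daabd -> last char: d
  1: aabd$d -> last char: d
  2: abd$da -> last char: a
  3: bd$daa -> last char: a
  4: d$daab -> last char: b
  5: daabd$ -> last char: $


BWT = ddaab$


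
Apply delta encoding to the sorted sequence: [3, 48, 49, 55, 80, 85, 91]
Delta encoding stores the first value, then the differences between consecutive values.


First value: 3
Deltas:
  48 - 3 = 45
  49 - 48 = 1
  55 - 49 = 6
  80 - 55 = 25
  85 - 80 = 5
  91 - 85 = 6


Delta encoded: [3, 45, 1, 6, 25, 5, 6]


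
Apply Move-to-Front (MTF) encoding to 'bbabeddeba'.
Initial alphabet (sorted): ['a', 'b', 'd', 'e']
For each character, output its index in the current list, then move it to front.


MTF encoding:
'b': index 1 in ['a', 'b', 'd', 'e'] -> ['b', 'a', 'd', 'e']
'b': index 0 in ['b', 'a', 'd', 'e'] -> ['b', 'a', 'd', 'e']
'a': index 1 in ['b', 'a', 'd', 'e'] -> ['a', 'b', 'd', 'e']
'b': index 1 in ['a', 'b', 'd', 'e'] -> ['b', 'a', 'd', 'e']
'e': index 3 in ['b', 'a', 'd', 'e'] -> ['e', 'b', 'a', 'd']
'd': index 3 in ['e', 'b', 'a', 'd'] -> ['d', 'e', 'b', 'a']
'd': index 0 in ['d', 'e', 'b', 'a'] -> ['d', 'e', 'b', 'a']
'e': index 1 in ['d', 'e', 'b', 'a'] -> ['e', 'd', 'b', 'a']
'b': index 2 in ['e', 'd', 'b', 'a'] -> ['b', 'e', 'd', 'a']
'a': index 3 in ['b', 'e', 'd', 'a'] -> ['a', 'b', 'e', 'd']


Output: [1, 0, 1, 1, 3, 3, 0, 1, 2, 3]


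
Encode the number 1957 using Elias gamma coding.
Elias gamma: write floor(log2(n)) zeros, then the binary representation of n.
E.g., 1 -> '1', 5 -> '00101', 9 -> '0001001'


num_bits = floor(log2(1957)) + 1 = 11
leading_zeros = num_bits - 1 = 10
binary(1957) = 11110100101

Elias gamma(1957) = '0000000000' + '11110100101' = 000000000011110100101 (21 bits)


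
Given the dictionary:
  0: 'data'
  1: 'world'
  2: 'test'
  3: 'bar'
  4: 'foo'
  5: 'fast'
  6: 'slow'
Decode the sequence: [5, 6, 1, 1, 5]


Look up each index in the dictionary:
  5 -> 'fast'
  6 -> 'slow'
  1 -> 'world'
  1 -> 'world'
  5 -> 'fast'

Decoded: "fast slow world world fast"


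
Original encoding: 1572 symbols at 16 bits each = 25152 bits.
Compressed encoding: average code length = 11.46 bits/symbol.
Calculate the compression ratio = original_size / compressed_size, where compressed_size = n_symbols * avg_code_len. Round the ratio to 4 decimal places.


original_size = n_symbols * orig_bits = 1572 * 16 = 25152 bits
compressed_size = n_symbols * avg_code_len = 1572 * 11.46 = 18015.12 bits
ratio = original_size / compressed_size = 25152 / 18015.12 = 1.3962

Compression ratio = 1.3962


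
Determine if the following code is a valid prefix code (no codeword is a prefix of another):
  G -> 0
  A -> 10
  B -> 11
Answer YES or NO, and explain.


Checking each pair (does one codeword prefix another?):
  G='0' vs A='10': no prefix
  G='0' vs B='11': no prefix
  A='10' vs G='0': no prefix
  A='10' vs B='11': no prefix
  B='11' vs G='0': no prefix
  B='11' vs A='10': no prefix
No violation found over all pairs.

YES -- this is a valid prefix code. No codeword is a prefix of any other codeword.


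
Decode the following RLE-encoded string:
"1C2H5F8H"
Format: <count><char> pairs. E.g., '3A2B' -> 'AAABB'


Expanding each <count><char> pair:
  1C -> 'C'
  2H -> 'HH'
  5F -> 'FFFFF'
  8H -> 'HHHHHHHH'

Decoded = CHHFFFFFHHHHHHHH


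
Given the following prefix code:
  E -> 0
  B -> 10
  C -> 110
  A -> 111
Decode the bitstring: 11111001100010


Decoding step by step:
Bits 111 -> A
Bits 110 -> C
Bits 0 -> E
Bits 110 -> C
Bits 0 -> E
Bits 0 -> E
Bits 10 -> B


Decoded message: ACECEEB


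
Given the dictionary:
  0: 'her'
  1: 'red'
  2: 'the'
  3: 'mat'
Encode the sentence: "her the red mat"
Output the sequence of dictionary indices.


Look up each word in the dictionary:
  'her' -> 0
  'the' -> 2
  'red' -> 1
  'mat' -> 3

Encoded: [0, 2, 1, 3]


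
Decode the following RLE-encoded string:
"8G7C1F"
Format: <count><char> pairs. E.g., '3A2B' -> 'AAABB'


Expanding each <count><char> pair:
  8G -> 'GGGGGGGG'
  7C -> 'CCCCCCC'
  1F -> 'F'

Decoded = GGGGGGGGCCCCCCCF


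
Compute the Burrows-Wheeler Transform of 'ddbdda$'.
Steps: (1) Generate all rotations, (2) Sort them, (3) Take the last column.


Rotations (sorted):
  0: $ddbdda -> last char: a
  1: a$ddbdd -> last char: d
  2: bdda$dd -> last char: d
  3: da$ddbd -> last char: d
  4: dbdda$d -> last char: d
  5: dda$ddb -> last char: b
  6: ddbdda$ -> last char: $


BWT = addddb$


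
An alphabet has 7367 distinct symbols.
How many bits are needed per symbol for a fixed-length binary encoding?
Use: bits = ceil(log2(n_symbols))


log2(7367) = 12.8469
Bracket: 2^12 = 4096 < 7367 <= 2^13 = 8192
So ceil(log2(7367)) = 13

bits = ceil(log2(7367)) = ceil(12.8469) = 13 bits


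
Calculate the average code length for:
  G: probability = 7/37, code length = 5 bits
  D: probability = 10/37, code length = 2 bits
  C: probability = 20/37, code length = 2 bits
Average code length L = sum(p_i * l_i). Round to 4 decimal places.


Weighted contributions p_i * l_i:
  G: (7/37) * 5 = 35/37
  D: (10/37) * 2 = 20/37
  C: (20/37) * 2 = 40/37
Sum = (35 + 20 + 40)/37 = 95/37

L = 95/37 = 2.5676 bits/symbol


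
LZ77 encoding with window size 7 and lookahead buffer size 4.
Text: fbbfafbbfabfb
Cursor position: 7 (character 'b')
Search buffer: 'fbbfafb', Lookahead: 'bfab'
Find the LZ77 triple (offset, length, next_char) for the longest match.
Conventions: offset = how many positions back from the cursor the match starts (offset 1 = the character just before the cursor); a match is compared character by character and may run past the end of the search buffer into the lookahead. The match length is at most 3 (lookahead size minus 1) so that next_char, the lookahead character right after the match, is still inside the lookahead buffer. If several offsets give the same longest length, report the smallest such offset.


Try each offset into the search buffer:
  offset=1 (pos 6, char 'b'): match length 1
  offset=2 (pos 5, char 'f'): match length 0
  offset=3 (pos 4, char 'a'): match length 0
  offset=4 (pos 3, char 'f'): match length 0
  offset=5 (pos 2, char 'b'): match length 3
  offset=6 (pos 1, char 'b'): match length 1
  offset=7 (pos 0, char 'f'): match length 0
Longest match has length 3 at offset 5.
next_char = character at position 7 + 3 = 10 -> 'b'

Best match: offset=5, length=3 (matching 'bfa' starting at position 2)
LZ77 triple: (5, 3, 'b')


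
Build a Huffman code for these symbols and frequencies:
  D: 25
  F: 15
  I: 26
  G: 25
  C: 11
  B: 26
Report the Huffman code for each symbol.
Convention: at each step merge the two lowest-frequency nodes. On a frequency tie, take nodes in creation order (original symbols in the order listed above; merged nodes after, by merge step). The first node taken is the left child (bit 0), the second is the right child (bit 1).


Huffman tree construction:
Step 1: Merge C(11) + F(15) = 26
Step 2: Merge D(25) + G(25) = 50
Step 3: Merge I(26) + B(26) = 52
Step 4: Merge (C+F)(26) + (D+G)(50) = 76
Step 5: Merge (I+B)(52) + ((C+F)+(D+G))(76) = 128
Read each symbol's code off the tree from the root (left child = 0, right child = 1).

Codes:
  D: 110 (length 3)
  F: 101 (length 3)
  I: 00 (length 2)
  G: 111 (length 3)
  C: 100 (length 3)
  B: 01 (length 2)
Average code length: 332/128 = 2.5938 bits/symbol


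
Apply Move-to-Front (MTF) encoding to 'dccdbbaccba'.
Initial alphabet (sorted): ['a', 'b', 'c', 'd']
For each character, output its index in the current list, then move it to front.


MTF encoding:
'd': index 3 in ['a', 'b', 'c', 'd'] -> ['d', 'a', 'b', 'c']
'c': index 3 in ['d', 'a', 'b', 'c'] -> ['c', 'd', 'a', 'b']
'c': index 0 in ['c', 'd', 'a', 'b'] -> ['c', 'd', 'a', 'b']
'd': index 1 in ['c', 'd', 'a', 'b'] -> ['d', 'c', 'a', 'b']
'b': index 3 in ['d', 'c', 'a', 'b'] -> ['b', 'd', 'c', 'a']
'b': index 0 in ['b', 'd', 'c', 'a'] -> ['b', 'd', 'c', 'a']
'a': index 3 in ['b', 'd', 'c', 'a'] -> ['a', 'b', 'd', 'c']
'c': index 3 in ['a', 'b', 'd', 'c'] -> ['c', 'a', 'b', 'd']
'c': index 0 in ['c', 'a', 'b', 'd'] -> ['c', 'a', 'b', 'd']
'b': index 2 in ['c', 'a', 'b', 'd'] -> ['b', 'c', 'a', 'd']
'a': index 2 in ['b', 'c', 'a', 'd'] -> ['a', 'b', 'c', 'd']


Output: [3, 3, 0, 1, 3, 0, 3, 3, 0, 2, 2]


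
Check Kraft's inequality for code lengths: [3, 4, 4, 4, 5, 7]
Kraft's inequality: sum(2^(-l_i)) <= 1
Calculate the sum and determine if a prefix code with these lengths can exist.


Sum = 2^(-3) + 2^(-4) + 2^(-4) + 2^(-4) + 2^(-5) + 2^(-7)
    = 0.125 + 0.0625 + 0.0625 + 0.0625 + 0.03125 + 0.0078125
    = 45/128 = 0.3515625
Since 0.3515625 <= 1, Kraft's inequality IS satisfied.
A prefix code with these lengths CAN exist.

Kraft sum = 0.3515625. Satisfied.


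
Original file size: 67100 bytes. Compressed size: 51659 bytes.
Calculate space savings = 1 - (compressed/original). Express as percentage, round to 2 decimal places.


ratio = compressed/original = 51659/67100 = 0.769881
savings = 1 - ratio = 1 - 0.769881 = 0.230119
as a percentage: 0.230119 * 100 = 23.01%

Space savings = 1 - 51659/67100 = 23.01%


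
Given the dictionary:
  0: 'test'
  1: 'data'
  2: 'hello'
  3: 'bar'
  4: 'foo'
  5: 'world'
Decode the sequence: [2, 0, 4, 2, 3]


Look up each index in the dictionary:
  2 -> 'hello'
  0 -> 'test'
  4 -> 'foo'
  2 -> 'hello'
  3 -> 'bar'

Decoded: "hello test foo hello bar"


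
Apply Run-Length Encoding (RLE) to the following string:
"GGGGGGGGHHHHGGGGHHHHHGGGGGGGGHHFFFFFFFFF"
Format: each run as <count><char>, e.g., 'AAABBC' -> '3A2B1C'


Scanning runs left to right:
  i=0: run of 'G' x 8 -> '8G'
  i=8: run of 'H' x 4 -> '4H'
  i=12: run of 'G' x 4 -> '4G'
  i=16: run of 'H' x 5 -> '5H'
  i=21: run of 'G' x 8 -> '8G'
  i=29: run of 'H' x 2 -> '2H'
  i=31: run of 'F' x 9 -> '9F'

RLE = 8G4H4G5H8G2H9F


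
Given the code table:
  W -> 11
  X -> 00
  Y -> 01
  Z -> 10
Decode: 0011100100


Decoding:
00 -> X
11 -> W
10 -> Z
01 -> Y
00 -> X


Result: XWZYX


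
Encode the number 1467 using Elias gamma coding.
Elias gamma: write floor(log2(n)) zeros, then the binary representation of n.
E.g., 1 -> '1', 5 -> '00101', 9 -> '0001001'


num_bits = floor(log2(1467)) + 1 = 11
leading_zeros = num_bits - 1 = 10
binary(1467) = 10110111011

Elias gamma(1467) = '0000000000' + '10110111011' = 000000000010110111011 (21 bits)


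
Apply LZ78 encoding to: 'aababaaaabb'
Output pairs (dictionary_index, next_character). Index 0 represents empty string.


LZ78 encoding steps:
Dictionary: {0: ''}
Step 1: w='' (idx 0), next='a' -> output (0, 'a'), add 'a' as idx 1
Step 2: w='a' (idx 1), next='b' -> output (1, 'b'), add 'ab' as idx 2
Step 3: w='ab' (idx 2), next='a' -> output (2, 'a'), add 'aba' as idx 3
Step 4: w='a' (idx 1), next='a' -> output (1, 'a'), add 'aa' as idx 4
Step 5: w='ab' (idx 2), next='b' -> output (2, 'b'), add 'abb' as idx 5


Encoded: [(0, 'a'), (1, 'b'), (2, 'a'), (1, 'a'), (2, 'b')]


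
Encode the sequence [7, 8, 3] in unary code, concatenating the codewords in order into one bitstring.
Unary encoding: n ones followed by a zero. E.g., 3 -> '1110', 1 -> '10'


Encode each number as n ones followed by a terminating 0:
  7 -> 11111110 (8 bits)
  8 -> 111111110 (9 bits)
  3 -> 1110 (4 bits)
Total length = 8 + 9 + 4 = 21 bits.

Unary([7, 8, 3]) = 111111101111111101110 (21 bits)


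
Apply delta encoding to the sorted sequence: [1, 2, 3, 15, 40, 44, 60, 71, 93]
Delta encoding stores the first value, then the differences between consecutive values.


First value: 1
Deltas:
  2 - 1 = 1
  3 - 2 = 1
  15 - 3 = 12
  40 - 15 = 25
  44 - 40 = 4
  60 - 44 = 16
  71 - 60 = 11
  93 - 71 = 22


Delta encoded: [1, 1, 1, 12, 25, 4, 16, 11, 22]


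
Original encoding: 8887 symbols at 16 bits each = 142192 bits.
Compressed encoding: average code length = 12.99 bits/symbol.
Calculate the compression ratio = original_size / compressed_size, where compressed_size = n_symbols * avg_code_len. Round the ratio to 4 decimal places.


original_size = n_symbols * orig_bits = 8887 * 16 = 142192 bits
compressed_size = n_symbols * avg_code_len = 8887 * 12.99 = 115442.13 bits
ratio = original_size / compressed_size = 142192 / 115442.13 = 1.2317

Compression ratio = 1.2317


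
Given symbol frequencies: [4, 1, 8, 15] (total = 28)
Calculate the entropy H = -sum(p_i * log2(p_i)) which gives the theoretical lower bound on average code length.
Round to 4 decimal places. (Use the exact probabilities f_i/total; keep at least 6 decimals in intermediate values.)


Per-symbol terms -p_i * log2(p_i) with p_i = f_i/28:
  p = 4/28 = 0.142857: log2(p) = -2.807355, -p*log2(p) = 0.401051
  p = 1/28 = 0.035714: log2(p) = -4.807355, -p*log2(p) = 0.171691
  p = 8/28 = 0.285714: log2(p) = -1.807355, -p*log2(p) = 0.516387
  p = 15/28 = 0.535714: log2(p) = -0.900464, -p*log2(p) = 0.482392
H = 0.401051 + 0.171691 + 0.516387 + 0.482392 = 1.571521

H = 1.5715 bits/symbol


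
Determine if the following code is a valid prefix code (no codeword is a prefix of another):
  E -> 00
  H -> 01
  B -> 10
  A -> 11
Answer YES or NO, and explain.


Checking each pair (does one codeword prefix another?):
  E='00' vs H='01': no prefix
  E='00' vs B='10': no prefix
  E='00' vs A='11': no prefix
  H='01' vs E='00': no prefix
  H='01' vs B='10': no prefix
  H='01' vs A='11': no prefix
  B='10' vs E='00': no prefix
  B='10' vs H='01': no prefix
  B='10' vs A='11': no prefix
  A='11' vs E='00': no prefix
  A='11' vs H='01': no prefix
  A='11' vs B='10': no prefix
No violation found over all pairs.

YES -- this is a valid prefix code. No codeword is a prefix of any other codeword.


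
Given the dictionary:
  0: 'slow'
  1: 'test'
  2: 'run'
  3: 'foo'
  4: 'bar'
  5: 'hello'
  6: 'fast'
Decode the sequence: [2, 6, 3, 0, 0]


Look up each index in the dictionary:
  2 -> 'run'
  6 -> 'fast'
  3 -> 'foo'
  0 -> 'slow'
  0 -> 'slow'

Decoded: "run fast foo slow slow"


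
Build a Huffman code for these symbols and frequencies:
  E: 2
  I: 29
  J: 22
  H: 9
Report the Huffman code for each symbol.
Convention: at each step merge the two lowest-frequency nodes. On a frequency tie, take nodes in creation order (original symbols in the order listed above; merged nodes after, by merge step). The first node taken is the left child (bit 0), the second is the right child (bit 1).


Huffman tree construction:
Step 1: Merge E(2) + H(9) = 11
Step 2: Merge (E+H)(11) + J(22) = 33
Step 3: Merge I(29) + ((E+H)+J)(33) = 62
Read each symbol's code off the tree from the root (left child = 0, right child = 1).

Codes:
  E: 100 (length 3)
  I: 0 (length 1)
  J: 11 (length 2)
  H: 101 (length 3)
Average code length: 106/62 = 1.7097 bits/symbol


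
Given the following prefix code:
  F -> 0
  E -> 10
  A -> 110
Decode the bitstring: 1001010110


Decoding step by step:
Bits 10 -> E
Bits 0 -> F
Bits 10 -> E
Bits 10 -> E
Bits 110 -> A


Decoded message: EFEEA


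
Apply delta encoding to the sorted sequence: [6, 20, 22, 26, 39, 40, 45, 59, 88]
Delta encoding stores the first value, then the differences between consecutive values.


First value: 6
Deltas:
  20 - 6 = 14
  22 - 20 = 2
  26 - 22 = 4
  39 - 26 = 13
  40 - 39 = 1
  45 - 40 = 5
  59 - 45 = 14
  88 - 59 = 29


Delta encoded: [6, 14, 2, 4, 13, 1, 5, 14, 29]


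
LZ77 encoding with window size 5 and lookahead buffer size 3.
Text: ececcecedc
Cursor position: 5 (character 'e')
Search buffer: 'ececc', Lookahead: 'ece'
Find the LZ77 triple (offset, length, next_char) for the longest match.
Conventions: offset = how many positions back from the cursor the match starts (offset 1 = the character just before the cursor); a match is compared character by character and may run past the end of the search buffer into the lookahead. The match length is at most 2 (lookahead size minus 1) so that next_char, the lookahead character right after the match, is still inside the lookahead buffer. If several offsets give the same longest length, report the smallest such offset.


Try each offset into the search buffer:
  offset=1 (pos 4, char 'c'): match length 0
  offset=2 (pos 3, char 'c'): match length 0
  offset=3 (pos 2, char 'e'): match length 2
  offset=4 (pos 1, char 'c'): match length 0
  offset=5 (pos 0, char 'e'): match length 2
Longest match has length 2, found at offsets 3, 5; take the smallest, offset 3.
next_char = character at position 5 + 2 = 7 -> 'e'

Best match: offset=3, length=2 (matching 'ec' starting at position 2)
LZ77 triple: (3, 2, 'e')


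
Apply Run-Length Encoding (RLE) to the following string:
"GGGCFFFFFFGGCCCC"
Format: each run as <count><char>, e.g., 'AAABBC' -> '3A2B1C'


Scanning runs left to right:
  i=0: run of 'G' x 3 -> '3G'
  i=3: run of 'C' x 1 -> '1C'
  i=4: run of 'F' x 6 -> '6F'
  i=10: run of 'G' x 2 -> '2G'
  i=12: run of 'C' x 4 -> '4C'

RLE = 3G1C6F2G4C


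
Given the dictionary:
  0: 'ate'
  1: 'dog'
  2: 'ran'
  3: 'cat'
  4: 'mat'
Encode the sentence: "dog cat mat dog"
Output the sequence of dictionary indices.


Look up each word in the dictionary:
  'dog' -> 1
  'cat' -> 3
  'mat' -> 4
  'dog' -> 1

Encoded: [1, 3, 4, 1]


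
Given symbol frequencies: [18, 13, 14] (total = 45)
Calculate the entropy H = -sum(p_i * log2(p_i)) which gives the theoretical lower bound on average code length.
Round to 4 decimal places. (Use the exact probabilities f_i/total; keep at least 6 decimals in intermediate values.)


Per-symbol terms -p_i * log2(p_i) with p_i = f_i/45:
  p = 18/45 = 0.400000: log2(p) = -1.321928, -p*log2(p) = 0.528771
  p = 13/45 = 0.288889: log2(p) = -1.791413, -p*log2(p) = 0.517519
  p = 14/45 = 0.311111: log2(p) = -1.684498, -p*log2(p) = 0.524066
H = 0.528771 + 0.517519 + 0.524066 = 1.570356

H = 1.5704 bits/symbol


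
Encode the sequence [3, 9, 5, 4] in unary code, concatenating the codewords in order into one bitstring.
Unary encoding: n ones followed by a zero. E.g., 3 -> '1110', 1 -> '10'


Encode each number as n ones followed by a terminating 0:
  3 -> 1110 (4 bits)
  9 -> 1111111110 (10 bits)
  5 -> 111110 (6 bits)
  4 -> 11110 (5 bits)
Total length = 4 + 10 + 6 + 5 = 25 bits.

Unary([3, 9, 5, 4]) = 1110111111111011111011110 (25 bits)


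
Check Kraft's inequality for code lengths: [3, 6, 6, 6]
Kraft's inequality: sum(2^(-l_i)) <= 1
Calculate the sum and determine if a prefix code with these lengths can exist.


Sum = 2^(-3) + 2^(-6) + 2^(-6) + 2^(-6)
    = 0.125 + 0.015625 + 0.015625 + 0.015625
    = 11/64 = 0.171875
Since 0.171875 <= 1, Kraft's inequality IS satisfied.
A prefix code with these lengths CAN exist.

Kraft sum = 0.171875. Satisfied.


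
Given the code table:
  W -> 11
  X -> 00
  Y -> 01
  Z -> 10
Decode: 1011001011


Decoding:
10 -> Z
11 -> W
00 -> X
10 -> Z
11 -> W


Result: ZWXZW


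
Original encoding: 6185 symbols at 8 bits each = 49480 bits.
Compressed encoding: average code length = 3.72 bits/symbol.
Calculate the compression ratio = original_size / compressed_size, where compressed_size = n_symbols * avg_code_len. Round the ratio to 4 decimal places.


original_size = n_symbols * orig_bits = 6185 * 8 = 49480 bits
compressed_size = n_symbols * avg_code_len = 6185 * 3.72 = 23008.2 bits
ratio = original_size / compressed_size = 49480 / 23008.2 = 2.1505

Compression ratio = 2.1505


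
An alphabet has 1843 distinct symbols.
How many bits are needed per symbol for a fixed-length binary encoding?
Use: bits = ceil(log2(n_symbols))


log2(1843) = 10.8478
Bracket: 2^10 = 1024 < 1843 <= 2^11 = 2048
So ceil(log2(1843)) = 11

bits = ceil(log2(1843)) = ceil(10.8478) = 11 bits


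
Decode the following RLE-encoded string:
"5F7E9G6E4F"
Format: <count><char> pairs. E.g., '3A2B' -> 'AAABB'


Expanding each <count><char> pair:
  5F -> 'FFFFF'
  7E -> 'EEEEEEE'
  9G -> 'GGGGGGGGG'
  6E -> 'EEEEEE'
  4F -> 'FFFF'

Decoded = FFFFFEEEEEEEGGGGGGGGGEEEEEEFFFF


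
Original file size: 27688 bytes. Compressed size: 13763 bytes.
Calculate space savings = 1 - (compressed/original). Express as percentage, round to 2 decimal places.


ratio = compressed/original = 13763/27688 = 0.497075
savings = 1 - ratio = 1 - 0.497075 = 0.502925
as a percentage: 0.502925 * 100 = 50.29%

Space savings = 1 - 13763/27688 = 50.29%


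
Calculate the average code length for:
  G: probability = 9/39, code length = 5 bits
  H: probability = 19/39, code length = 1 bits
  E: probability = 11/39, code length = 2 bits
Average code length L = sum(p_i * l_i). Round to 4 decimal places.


Weighted contributions p_i * l_i:
  G: (9/39) * 5 = 45/39
  H: (19/39) * 1 = 19/39
  E: (11/39) * 2 = 22/39
Sum = (45 + 19 + 22)/39 = 86/39

L = 86/39 = 2.2051 bits/symbol


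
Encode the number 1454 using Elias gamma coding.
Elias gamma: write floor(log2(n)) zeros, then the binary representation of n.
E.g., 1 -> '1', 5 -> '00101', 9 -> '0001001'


num_bits = floor(log2(1454)) + 1 = 11
leading_zeros = num_bits - 1 = 10
binary(1454) = 10110101110

Elias gamma(1454) = '0000000000' + '10110101110' = 000000000010110101110 (21 bits)


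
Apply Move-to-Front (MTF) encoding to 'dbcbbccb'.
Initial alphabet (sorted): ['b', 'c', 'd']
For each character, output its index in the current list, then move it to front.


MTF encoding:
'd': index 2 in ['b', 'c', 'd'] -> ['d', 'b', 'c']
'b': index 1 in ['d', 'b', 'c'] -> ['b', 'd', 'c']
'c': index 2 in ['b', 'd', 'c'] -> ['c', 'b', 'd']
'b': index 1 in ['c', 'b', 'd'] -> ['b', 'c', 'd']
'b': index 0 in ['b', 'c', 'd'] -> ['b', 'c', 'd']
'c': index 1 in ['b', 'c', 'd'] -> ['c', 'b', 'd']
'c': index 0 in ['c', 'b', 'd'] -> ['c', 'b', 'd']
'b': index 1 in ['c', 'b', 'd'] -> ['b', 'c', 'd']


Output: [2, 1, 2, 1, 0, 1, 0, 1]


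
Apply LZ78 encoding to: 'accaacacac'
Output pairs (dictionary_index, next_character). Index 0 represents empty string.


LZ78 encoding steps:
Dictionary: {0: ''}
Step 1: w='' (idx 0), next='a' -> output (0, 'a'), add 'a' as idx 1
Step 2: w='' (idx 0), next='c' -> output (0, 'c'), add 'c' as idx 2
Step 3: w='c' (idx 2), next='a' -> output (2, 'a'), add 'ca' as idx 3
Step 4: w='a' (idx 1), next='c' -> output (1, 'c'), add 'ac' as idx 4
Step 5: w='ac' (idx 4), next='a' -> output (4, 'a'), add 'aca' as idx 5
Step 6: w='c' (idx 2), end of input -> output (2, '')


Encoded: [(0, 'a'), (0, 'c'), (2, 'a'), (1, 'c'), (4, 'a'), (2, '')]


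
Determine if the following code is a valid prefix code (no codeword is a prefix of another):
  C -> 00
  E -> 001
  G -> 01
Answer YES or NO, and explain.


Checking each pair (does one codeword prefix another?):
  C='00' vs E='001': prefix -- VIOLATION

NO -- this is NOT a valid prefix code. C (00) is a prefix of E (001).


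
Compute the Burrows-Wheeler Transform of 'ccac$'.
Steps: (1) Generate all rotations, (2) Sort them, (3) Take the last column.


Rotations (sorted):
  0: $ccac -> last char: c
  1: ac$cc -> last char: c
  2: c$cca -> last char: a
  3: cac$c -> last char: c
  4: ccac$ -> last char: $


BWT = ccac$
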